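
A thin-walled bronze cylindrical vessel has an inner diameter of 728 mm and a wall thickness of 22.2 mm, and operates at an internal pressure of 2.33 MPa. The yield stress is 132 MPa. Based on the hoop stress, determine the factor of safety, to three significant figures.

σ_h = pD/(2t) = 2.33×728/(2×22.2) = 38.20 MPa.
n = 132/38.20 = 3.455.

n = 3.46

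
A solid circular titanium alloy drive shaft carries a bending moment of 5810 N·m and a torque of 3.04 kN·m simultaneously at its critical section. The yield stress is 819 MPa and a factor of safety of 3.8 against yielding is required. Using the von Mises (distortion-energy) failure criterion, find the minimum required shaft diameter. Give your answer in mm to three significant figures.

σ_allow = σ_y/n = 819/3.8 = 215.5 MPa.
For a solid shaft σ_b = 32M/(πd³) and τ = 16T/(πd³), so the von Mises stress is σ' = (16/πd³)·√(4M²+3T²).
√(4M²+3T²) = √(4×(5.810×10^6)² + 3×(3.040×10^6)²) = 1.276×10^7 N·mm.
d³ = 16×1.276×10^7/(π×215.5) = 301500 mm³.
d = 67.05 mm.

d = 67.1 mm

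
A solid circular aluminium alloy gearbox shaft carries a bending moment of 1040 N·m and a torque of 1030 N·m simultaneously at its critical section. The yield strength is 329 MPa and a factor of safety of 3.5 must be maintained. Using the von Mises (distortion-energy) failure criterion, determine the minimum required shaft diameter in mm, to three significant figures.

d = 53.0 mm

σ_allow = σ_y/n = 329/3.5 = 94.00 MPa.
For a solid shaft σ_b = 32M/(πd³) and τ = 16T/(πd³), so the von Mises stress is σ' = (16/πd³)·√(4M²+3T²).
√(4M²+3T²) = √(4×(1.040×10^6)² + 3×(1.030×10^6)²) = 2.740×10^6 N·mm.
d³ = 16×2.740×10^6/(π×94.00) = 148500 mm³.
d = 52.95 mm.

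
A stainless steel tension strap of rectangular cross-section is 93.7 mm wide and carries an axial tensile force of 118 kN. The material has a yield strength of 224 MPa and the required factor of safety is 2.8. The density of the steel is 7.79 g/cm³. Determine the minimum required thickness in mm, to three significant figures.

t = 15.7 mm

σ_allow = 224/2.8 = 80.00 MPa.
Required area A = F/σ_allow = 118000/80.00 = 1475 mm².
t = A/w = 1475/93.7 = 15.74 mm.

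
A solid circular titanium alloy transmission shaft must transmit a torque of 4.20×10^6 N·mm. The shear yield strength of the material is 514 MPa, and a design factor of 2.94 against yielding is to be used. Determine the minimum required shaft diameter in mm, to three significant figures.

d = 49.6 mm

Allowable shear stress τ_allow = 514/2.94 = 174.8 MPa.
For a solid shaft τ = 16T/(πd³), so d³ = 16T/(π τ_allow) = 16×4200000/(π×174.8) = 122300 mm³.
d = (122300)^(1/3) = 49.64 mm.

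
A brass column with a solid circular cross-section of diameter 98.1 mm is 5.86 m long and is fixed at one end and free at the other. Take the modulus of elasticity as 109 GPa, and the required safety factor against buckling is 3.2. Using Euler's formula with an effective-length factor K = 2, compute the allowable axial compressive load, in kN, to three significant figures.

P_allow = 11.1 kN

I = πd⁴/64 = π×98.1⁴/64 = 4.546×10^6 mm⁴.
Effective length L_e = KL = 2×5.86 m = 11720 mm.
Euler critical load P_cr = π²EI/L_e² = π²×109000×4.546×10^6/11720² = 35610 N.
P_allow = P_cr/n = 35610/3.2 = 11130 N.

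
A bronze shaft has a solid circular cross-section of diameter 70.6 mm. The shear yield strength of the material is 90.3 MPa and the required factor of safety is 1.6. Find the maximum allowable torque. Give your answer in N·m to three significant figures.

τ_allow = 90.3/1.6 = 56.44 MPa.
For a solid shaft T_allow = τ_allow·πd³/16; πd³/16 = π×70.6³/16 = 69090 mm³.
T_allow = 56.44×69090 = 3.900×10^6 N·mm = 3900 N·m.

T_allow = 3900 N·m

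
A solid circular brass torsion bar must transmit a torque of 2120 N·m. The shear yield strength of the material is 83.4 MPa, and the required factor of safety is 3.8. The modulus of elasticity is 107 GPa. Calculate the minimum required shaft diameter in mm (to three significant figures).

Allowable shear stress τ_allow = 83.4/3.8 = 21.95 MPa.
For a solid shaft τ = 16T/(πd³), so d³ = 16T/(π τ_allow) = 16×2120000/(π×21.95) = 492000 mm³.
d = (492000)^(1/3) = 78.94 mm.

d = 78.9 mm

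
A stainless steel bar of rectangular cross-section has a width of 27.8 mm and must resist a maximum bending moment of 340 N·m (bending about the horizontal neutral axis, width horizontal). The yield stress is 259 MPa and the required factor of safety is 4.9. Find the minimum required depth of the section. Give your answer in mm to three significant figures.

h = 37.3 mm

σ_allow = 259/4.9 = 52.86 MPa.
For a rectangular section σ = 6M/(bh²), so h² = 6M/(b σ_allow) = 6×340000/(27.8×52.86) = 1388 mm².
h = 37.26 mm.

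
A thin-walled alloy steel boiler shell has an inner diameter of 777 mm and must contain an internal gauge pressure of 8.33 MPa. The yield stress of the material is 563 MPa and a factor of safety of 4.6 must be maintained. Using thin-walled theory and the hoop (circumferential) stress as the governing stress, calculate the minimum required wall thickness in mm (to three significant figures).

σ_allow = 563/4.6 = 122.4 MPa.
Hoop stress σ_h = pD/(2t), so t = pD/(2σ_allow) = 8.33×777/(2×122.4) = 26.44 mm.

t = 26.4 mm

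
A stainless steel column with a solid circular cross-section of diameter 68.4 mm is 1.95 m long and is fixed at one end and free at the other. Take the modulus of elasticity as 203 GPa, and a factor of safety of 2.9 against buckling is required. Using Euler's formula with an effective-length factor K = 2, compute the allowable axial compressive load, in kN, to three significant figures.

P_allow = 48.8 kN

I = πd⁴/64 = π×68.4⁴/64 = 1.074×10^6 mm⁴.
Effective length L_e = KL = 2×1.95 m = 3900 mm.
Euler critical load P_cr = π²EI/L_e² = π²×203000×1.074×10^6/3900² = 141500 N.
P_allow = P_cr/n = 141500/2.9 = 48800 N.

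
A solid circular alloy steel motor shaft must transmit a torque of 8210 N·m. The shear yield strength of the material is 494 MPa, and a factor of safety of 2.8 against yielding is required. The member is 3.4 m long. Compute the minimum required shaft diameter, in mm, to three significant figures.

d = 61.9 mm

Allowable shear stress τ_allow = 494/2.8 = 176.4 MPa.
For a solid shaft τ = 16T/(πd³), so d³ = 16T/(π τ_allow) = 16×8210000/(π×176.4) = 237000 mm³.
d = (237000)^(1/3) = 61.88 mm.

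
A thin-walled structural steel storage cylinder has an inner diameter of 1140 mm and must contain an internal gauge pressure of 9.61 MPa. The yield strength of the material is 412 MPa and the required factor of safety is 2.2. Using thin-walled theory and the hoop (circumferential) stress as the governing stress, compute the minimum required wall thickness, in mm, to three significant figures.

σ_allow = 412/2.2 = 187.3 MPa.
Hoop stress σ_h = pD/(2t), so t = pD/(2σ_allow) = 9.61×1140/(2×187.3) = 29.25 mm.

t = 29.2 mm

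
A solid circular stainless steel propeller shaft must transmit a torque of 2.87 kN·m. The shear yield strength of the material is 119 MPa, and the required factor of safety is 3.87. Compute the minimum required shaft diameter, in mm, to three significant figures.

Allowable shear stress τ_allow = 119/3.87 = 30.75 MPa.
For a solid shaft τ = 16T/(πd³), so d³ = 16T/(π τ_allow) = 16×2870000/(π×30.75) = 475400 mm³.
d = (475400)^(1/3) = 78.04 mm.

d = 78.0 mm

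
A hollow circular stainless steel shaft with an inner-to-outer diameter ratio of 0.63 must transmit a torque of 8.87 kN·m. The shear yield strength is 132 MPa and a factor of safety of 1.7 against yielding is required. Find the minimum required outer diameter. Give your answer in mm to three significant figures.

d_o = 88.4 mm

τ_allow = 132/1.7 = 77.65 MPa.
For a hollow shaft τ = 16T/[πd_o³(1−k⁴)] with k = 0.63, so 1−k⁴ = 0.8425.
d_o³ = 16T/[π τ_allow (1−k⁴)] = 16×8870000/(π×77.65×0.8425) = 690600 mm³.
d_o = 88.39 mm.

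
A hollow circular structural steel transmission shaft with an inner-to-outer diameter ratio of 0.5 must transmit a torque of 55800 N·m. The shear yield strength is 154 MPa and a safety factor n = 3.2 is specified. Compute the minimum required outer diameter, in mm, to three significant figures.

τ_allow = 154/3.2 = 48.12 MPa.
For a hollow shaft τ = 16T/[πd_o³(1−k⁴)] with k = 0.5, so 1−k⁴ = 0.9375.
d_o³ = 16T/[π τ_allow (1−k⁴)] = 16×5.5800×10^7/(π×48.12×0.9375) = 6.299×10^6 mm³.
d_o = 184.7 mm.

d_o = 185 mm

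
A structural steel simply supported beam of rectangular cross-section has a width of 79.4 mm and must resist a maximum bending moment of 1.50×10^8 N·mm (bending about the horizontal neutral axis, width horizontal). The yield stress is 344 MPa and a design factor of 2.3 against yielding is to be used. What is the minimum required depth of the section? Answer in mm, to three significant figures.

h = 275 mm

σ_allow = 344/2.3 = 149.6 MPa.
For a rectangular section σ = 6M/(bh²), so h² = 6M/(b σ_allow) = 6×1.5000×10^8/(79.4×149.6) = 75790 mm².
h = 275.3 mm.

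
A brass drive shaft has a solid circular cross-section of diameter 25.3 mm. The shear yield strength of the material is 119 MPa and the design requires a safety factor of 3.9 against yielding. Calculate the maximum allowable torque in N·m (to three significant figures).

τ_allow = 119/3.9 = 30.51 MPa.
For a solid shaft T_allow = τ_allow·πd³/16; πd³/16 = π×25.3³/16 = 3180 mm³.
T_allow = 30.51×3180 = 97020 N·mm = 97.02 N·m.

T_allow = 97.0 N·m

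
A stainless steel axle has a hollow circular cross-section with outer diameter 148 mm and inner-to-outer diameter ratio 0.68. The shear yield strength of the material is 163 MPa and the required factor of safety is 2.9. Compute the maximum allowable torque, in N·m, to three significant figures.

T_allow = 28100 N·m

τ_allow = 163/2.9 = 56.21 MPa.
For a hollow shaft T_allow = τ_allow·πd_o³(1−k⁴)/16 with 1−k⁴ = 0.7862, so πd_o³(1−k⁴)/16 = 500400 mm³.
T_allow = 56.21×500400 = 2.813×10^7 N·mm = 28130 N·m.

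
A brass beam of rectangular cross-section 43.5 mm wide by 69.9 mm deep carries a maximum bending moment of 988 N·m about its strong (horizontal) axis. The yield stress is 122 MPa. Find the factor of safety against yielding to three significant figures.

n = 4.37

Section modulus S = bh²/6 = 43.5×69.9²/6 = 35420 mm³.
σ = M/S = 988000/35420 = 27.89 MPa.
n = 122/27.89 = 4.374.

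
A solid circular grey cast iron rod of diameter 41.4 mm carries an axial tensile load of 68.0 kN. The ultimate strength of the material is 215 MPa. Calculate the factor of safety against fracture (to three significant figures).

n = 4.26

A = πd²/4 = 1346 mm².
σ = F/A = 68000/1346 = 50.51 MPa.
n = 215/50.51 = 4.256.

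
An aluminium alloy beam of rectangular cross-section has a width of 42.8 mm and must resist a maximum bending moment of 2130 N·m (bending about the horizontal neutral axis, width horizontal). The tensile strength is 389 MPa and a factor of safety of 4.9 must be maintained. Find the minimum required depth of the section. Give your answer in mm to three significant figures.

h = 61.3 mm

σ_allow = 389/4.9 = 79.39 MPa.
For a rectangular section σ = 6M/(bh²), so h² = 6M/(b σ_allow) = 6×2130000/(42.8×79.39) = 3761 mm².
h = 61.33 mm.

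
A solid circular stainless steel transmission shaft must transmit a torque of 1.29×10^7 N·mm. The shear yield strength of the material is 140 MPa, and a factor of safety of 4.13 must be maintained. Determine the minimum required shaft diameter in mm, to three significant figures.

d = 125 mm

Allowable shear stress τ_allow = 140/4.13 = 33.90 MPa.
For a solid shaft τ = 16T/(πd³), so d³ = 16T/(π τ_allow) = 16×1.2900×10^7/(π×33.90) = 1.938×10^6 mm³.
d = (1.938×10^6)^(1/3) = 124.7 mm.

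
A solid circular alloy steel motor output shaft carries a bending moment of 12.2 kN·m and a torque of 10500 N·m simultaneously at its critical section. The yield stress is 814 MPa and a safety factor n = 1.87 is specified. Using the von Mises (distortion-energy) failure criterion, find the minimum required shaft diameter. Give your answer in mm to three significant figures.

σ_allow = σ_y/n = 814/1.87 = 435.3 MPa.
For a solid shaft σ_b = 32M/(πd³) and τ = 16T/(πd³), so the von Mises stress is σ' = (16/πd³)·√(4M²+3T²).
√(4M²+3T²) = √(4×(1.220×10^7)² + 3×(1.050×10^7)²) = 3.043×10^7 N·mm.
d³ = 16×3.043×10^7/(π×435.3) = 356100 mm³.
d = 70.88 mm.

d = 70.9 mm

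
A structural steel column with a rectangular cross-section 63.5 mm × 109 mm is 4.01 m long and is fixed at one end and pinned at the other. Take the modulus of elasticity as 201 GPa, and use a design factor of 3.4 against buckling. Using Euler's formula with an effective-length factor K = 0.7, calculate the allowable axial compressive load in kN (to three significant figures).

P_allow = 172 kN

Buckling occurs about the weak axis: I_min = h·b³/12 = 109×63.5³/12 = 2.326×10^6 mm⁴ (b = 63.5 mm is the smaller dimension).
Effective length L_e = KL = 0.7×4.01 m = 2807 mm.
Euler critical load P_cr = π²EI/L_e² = π²×201000×2.326×10^6/2807² = 585600 N.
P_allow = P_cr/n = 585600/3.4 = 172200 N.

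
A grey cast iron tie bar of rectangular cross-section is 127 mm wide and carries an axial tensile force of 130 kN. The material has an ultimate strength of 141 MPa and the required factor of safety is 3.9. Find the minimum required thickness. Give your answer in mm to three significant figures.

t = 28.3 mm

σ_allow = 141/3.9 = 36.15 MPa.
Required area A = F/σ_allow = 130000/36.15 = 3596 mm².
t = A/w = 3596/127 = 28.31 mm.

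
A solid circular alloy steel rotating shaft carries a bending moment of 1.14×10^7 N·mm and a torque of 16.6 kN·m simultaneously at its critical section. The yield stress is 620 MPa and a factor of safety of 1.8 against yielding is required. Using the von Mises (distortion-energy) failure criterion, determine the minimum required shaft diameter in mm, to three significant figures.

σ_allow = σ_y/n = 620/1.8 = 344.4 MPa.
For a solid shaft σ_b = 32M/(πd³) and τ = 16T/(πd³), so the von Mises stress is σ' = (16/πd³)·√(4M²+3T²).
√(4M²+3T²) = √(4×(1.140×10^7)² + 3×(1.660×10^7)²) = 3.669×10^7 N·mm.
d³ = 16×3.669×10^7/(π×344.4) = 542600 mm³.
d = 81.56 mm.

d = 81.6 mm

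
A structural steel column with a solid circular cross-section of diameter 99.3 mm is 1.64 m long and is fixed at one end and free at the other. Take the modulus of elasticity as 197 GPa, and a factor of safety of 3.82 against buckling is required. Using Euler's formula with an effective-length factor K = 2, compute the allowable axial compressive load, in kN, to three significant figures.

I = πd⁴/64 = π×99.3⁴/64 = 4.773×10^6 mm⁴.
Effective length L_e = KL = 2×1.64 m = 3280 mm.
Euler critical load P_cr = π²EI/L_e² = π²×197000×4.773×10^6/3280² = 862600 N.
P_allow = P_cr/n = 862600/3.82 = 225800 N.

P_allow = 226 kN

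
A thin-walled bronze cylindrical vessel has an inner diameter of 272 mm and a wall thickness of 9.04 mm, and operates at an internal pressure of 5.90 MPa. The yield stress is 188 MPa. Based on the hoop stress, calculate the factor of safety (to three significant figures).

n = 2.12

σ_h = pD/(2t) = 5.90×272/(2×9.04) = 88.76 MPa.
n = 188/88.76 = 2.118.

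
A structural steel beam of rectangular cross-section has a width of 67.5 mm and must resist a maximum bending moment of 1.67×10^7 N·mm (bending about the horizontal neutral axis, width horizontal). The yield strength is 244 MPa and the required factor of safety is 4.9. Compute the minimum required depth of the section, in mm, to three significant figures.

h = 173 mm

σ_allow = 244/4.9 = 49.80 MPa.
For a rectangular section σ = 6M/(bh²), so h² = 6M/(b σ_allow) = 6×1.6700×10^7/(67.5×49.80) = 29810 mm².
h = 172.7 mm.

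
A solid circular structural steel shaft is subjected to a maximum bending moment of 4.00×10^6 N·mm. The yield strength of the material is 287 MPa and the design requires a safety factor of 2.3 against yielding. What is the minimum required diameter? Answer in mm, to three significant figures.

d = 68.9 mm

σ_allow = 287/2.3 = 124.8 MPa.
For a solid circular section σ = 32M/(πd³), so d³ = 32M/(π σ_allow) = 32×4000000/(π×124.8) = 326500 mm³.
d = 68.86 mm.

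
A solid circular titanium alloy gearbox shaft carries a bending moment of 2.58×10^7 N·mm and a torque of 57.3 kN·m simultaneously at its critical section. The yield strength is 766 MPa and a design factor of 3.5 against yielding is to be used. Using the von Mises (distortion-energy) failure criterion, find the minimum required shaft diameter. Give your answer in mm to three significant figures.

σ_allow = σ_y/n = 766/3.5 = 218.9 MPa.
For a solid shaft σ_b = 32M/(πd³) and τ = 16T/(πd³), so the von Mises stress is σ' = (16/πd³)·√(4M²+3T²).
√(4M²+3T²) = √(4×(2.580×10^7)² + 3×(5.730×10^7)²) = 1.119×10^8 N·mm.
d³ = 16×1.119×10^8/(π×218.9) = 2.603×10^6 mm³.
d = 137.6 mm.

d = 138 mm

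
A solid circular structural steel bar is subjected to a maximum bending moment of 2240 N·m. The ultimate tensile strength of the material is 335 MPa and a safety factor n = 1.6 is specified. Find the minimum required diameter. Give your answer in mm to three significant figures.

d = 47.8 mm

σ_allow = 335/1.6 = 209.4 MPa.
For a solid circular section σ = 32M/(πd³), so d³ = 32M/(π σ_allow) = 32×2240000/(π×209.4) = 109000 mm³.
d = 47.76 mm.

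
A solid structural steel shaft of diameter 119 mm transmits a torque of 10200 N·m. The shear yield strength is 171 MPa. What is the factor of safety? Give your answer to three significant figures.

n = 5.55

τ = 16T/(πd³) = 16×1.0200×10^7/(π×119³) = 30.83 MPa.
n = τ_limit/τ = 171/30.83 = 5.547.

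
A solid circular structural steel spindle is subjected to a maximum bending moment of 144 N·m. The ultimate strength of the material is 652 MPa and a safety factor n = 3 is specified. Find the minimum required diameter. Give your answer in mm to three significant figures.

d = 18.9 mm

σ_allow = 652/3 = 217.3 MPa.
For a solid circular section σ = 32M/(πd³), so d³ = 32M/(π σ_allow) = 32×144000/(π×217.3) = 6749 mm³.
d = 18.90 mm.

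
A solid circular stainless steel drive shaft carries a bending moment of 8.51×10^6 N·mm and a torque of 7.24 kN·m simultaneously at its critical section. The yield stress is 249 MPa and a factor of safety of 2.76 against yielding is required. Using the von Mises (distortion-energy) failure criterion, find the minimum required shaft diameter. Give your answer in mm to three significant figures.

d = 106 mm

σ_allow = σ_y/n = 249/2.76 = 90.22 MPa.
For a solid shaft σ_b = 32M/(πd³) and τ = 16T/(πd³), so the von Mises stress is σ' = (16/πd³)·√(4M²+3T²).
√(4M²+3T²) = √(4×(8.510×10^6)² + 3×(7.240×10^6)²) = 2.114×10^7 N·mm.
d³ = 16×2.114×10^7/(π×90.22) = 1.193×10^6 mm³.
d = 106.1 mm.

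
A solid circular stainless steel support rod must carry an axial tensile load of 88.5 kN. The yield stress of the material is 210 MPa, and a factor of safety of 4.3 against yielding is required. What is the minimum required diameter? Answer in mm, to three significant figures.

Allowable stress σ_allow = 210/4.3 = 48.84 MPa.
Required area A = F/σ_allow = 88500/48.84 = 1812 mm².
A = πd²/4 → d = √(4A/π) = 48.03 mm.

d = 48.0 mm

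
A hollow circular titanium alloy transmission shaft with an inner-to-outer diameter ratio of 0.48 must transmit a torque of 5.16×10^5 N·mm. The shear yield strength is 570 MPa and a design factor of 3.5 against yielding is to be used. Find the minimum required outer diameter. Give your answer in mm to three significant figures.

τ_allow = 570/3.5 = 162.9 MPa.
For a hollow shaft τ = 16T/[πd_o³(1−k⁴)] with k = 0.48, so 1−k⁴ = 0.9469.
d_o³ = 16T/[π τ_allow (1−k⁴)] = 16×516000/(π×162.9×0.9469) = 17040 mm³.
d_o = 25.73 mm.

d_o = 25.7 mm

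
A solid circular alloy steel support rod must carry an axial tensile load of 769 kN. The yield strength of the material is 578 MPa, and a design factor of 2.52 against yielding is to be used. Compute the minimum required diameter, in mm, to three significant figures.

Allowable stress σ_allow = 578/2.52 = 229.4 MPa.
Required area A = F/σ_allow = 769000/229.4 = 3353 mm².
A = πd²/4 → d = √(4A/π) = 65.34 mm.

d = 65.3 mm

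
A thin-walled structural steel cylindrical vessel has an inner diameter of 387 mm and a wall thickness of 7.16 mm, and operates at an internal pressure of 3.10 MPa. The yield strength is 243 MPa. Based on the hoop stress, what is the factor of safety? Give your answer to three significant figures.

σ_h = pD/(2t) = 3.10×387/(2×7.16) = 83.78 MPa.
n = 243/83.78 = 2.901.

n = 2.90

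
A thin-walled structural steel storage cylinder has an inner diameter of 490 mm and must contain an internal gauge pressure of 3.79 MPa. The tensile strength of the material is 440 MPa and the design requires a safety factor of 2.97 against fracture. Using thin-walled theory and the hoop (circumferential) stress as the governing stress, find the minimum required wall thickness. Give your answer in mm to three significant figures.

t = 6.27 mm

σ_allow = 440/2.97 = 148.1 MPa.
Hoop stress σ_h = pD/(2t), so t = pD/(2σ_allow) = 3.79×490/(2×148.1) = 6.268 mm.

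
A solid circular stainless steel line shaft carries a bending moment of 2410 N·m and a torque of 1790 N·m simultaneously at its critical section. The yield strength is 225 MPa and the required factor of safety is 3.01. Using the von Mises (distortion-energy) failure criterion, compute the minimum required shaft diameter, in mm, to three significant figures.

d = 73.1 mm

σ_allow = σ_y/n = 225/3.01 = 74.75 MPa.
For a solid shaft σ_b = 32M/(πd³) and τ = 16T/(πd³), so the von Mises stress is σ' = (16/πd³)·√(4M²+3T²).
√(4M²+3T²) = √(4×(2.410×10^6)² + 3×(1.790×10^6)²) = 5.731×10^6 N·mm.
d³ = 16×5.731×10^6/(π×74.75) = 390500 mm³.
d = 73.09 mm.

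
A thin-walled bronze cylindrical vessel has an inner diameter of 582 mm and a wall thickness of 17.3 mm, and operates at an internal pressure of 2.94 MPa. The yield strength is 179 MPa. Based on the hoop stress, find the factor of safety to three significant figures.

n = 3.62

σ_h = pD/(2t) = 2.94×582/(2×17.3) = 49.45 MPa.
n = 179/49.45 = 3.620.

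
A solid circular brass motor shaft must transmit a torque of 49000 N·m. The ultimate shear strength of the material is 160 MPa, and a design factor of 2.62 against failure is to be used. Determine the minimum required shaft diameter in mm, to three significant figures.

Allowable shear stress τ_allow = 160/2.62 = 61.07 MPa.
For a solid shaft τ = 16T/(πd³), so d³ = 16T/(π τ_allow) = 16×4.9000×10^7/(π×61.07) = 4.086×10^6 mm³.
d = (4.086×10^6)^(1/3) = 159.9 mm.

d = 160 mm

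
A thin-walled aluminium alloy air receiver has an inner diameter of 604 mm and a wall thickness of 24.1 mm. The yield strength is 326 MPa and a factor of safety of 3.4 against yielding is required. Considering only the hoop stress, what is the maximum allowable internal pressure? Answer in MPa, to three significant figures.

p_allow = 7.65 MPa

σ_allow = 326/3.4 = 95.88 MPa.
σ_h = pD/(2t) → p_allow = 2σ_allow t/D = 2×95.88×24.1/604 = 7.652 MPa.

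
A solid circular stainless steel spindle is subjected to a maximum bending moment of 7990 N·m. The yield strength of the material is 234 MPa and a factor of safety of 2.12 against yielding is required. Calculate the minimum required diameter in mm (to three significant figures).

σ_allow = 234/2.12 = 110.4 MPa.
For a solid circular section σ = 32M/(πd³), so d³ = 32M/(π σ_allow) = 32×7990000/(π×110.4) = 737300 mm³.
d = 90.34 mm.

d = 90.3 mm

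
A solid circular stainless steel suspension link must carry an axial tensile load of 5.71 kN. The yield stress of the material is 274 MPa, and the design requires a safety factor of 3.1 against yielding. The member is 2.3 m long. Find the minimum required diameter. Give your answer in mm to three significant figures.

d = 9.07 mm

Allowable stress σ_allow = 274/3.1 = 88.39 MPa.
Required area A = F/σ_allow = 5710.0/88.39 = 64.60 mm².
A = πd²/4 → d = √(4A/π) = 9.069 mm.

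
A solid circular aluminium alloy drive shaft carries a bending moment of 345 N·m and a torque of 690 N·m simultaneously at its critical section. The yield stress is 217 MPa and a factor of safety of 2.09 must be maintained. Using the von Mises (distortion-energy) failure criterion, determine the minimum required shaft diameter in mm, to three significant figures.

σ_allow = σ_y/n = 217/2.09 = 103.8 MPa.
For a solid shaft σ_b = 32M/(πd³) and τ = 16T/(πd³), so the von Mises stress is σ' = (16/πd³)·√(4M²+3T²).
√(4M²+3T²) = √(4×(345000)² + 3×(690000)²) = 1.380×10^6 N·mm.
d³ = 16×1.380×10^6/(π×103.8) = 67690 mm³.
d = 40.75 mm.

d = 40.8 mm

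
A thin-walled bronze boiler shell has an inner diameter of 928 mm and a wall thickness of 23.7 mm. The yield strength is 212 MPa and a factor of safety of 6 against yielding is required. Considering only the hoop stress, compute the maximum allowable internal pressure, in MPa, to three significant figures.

p_allow = 1.80 MPa

σ_allow = 212/6 = 35.33 MPa.
σ_h = pD/(2t) → p_allow = 2σ_allow t/D = 2×35.33×23.7/928 = 1.805 MPa.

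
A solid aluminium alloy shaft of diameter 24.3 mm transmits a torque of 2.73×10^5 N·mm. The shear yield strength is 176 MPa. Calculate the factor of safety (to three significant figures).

τ = 16T/(πd³) = 16×273000/(π×24.3³) = 96.90 MPa.
n = τ_limit/τ = 176/96.90 = 1.816.

n = 1.82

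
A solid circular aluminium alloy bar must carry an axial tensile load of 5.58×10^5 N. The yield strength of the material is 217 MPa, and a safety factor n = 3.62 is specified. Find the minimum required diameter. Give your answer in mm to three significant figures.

d = 109 mm

Allowable stress σ_allow = 217/3.62 = 59.94 MPa.
Required area A = F/σ_allow = 558000/59.94 = 9309 mm².
A = πd²/4 → d = √(4A/π) = 108.9 mm.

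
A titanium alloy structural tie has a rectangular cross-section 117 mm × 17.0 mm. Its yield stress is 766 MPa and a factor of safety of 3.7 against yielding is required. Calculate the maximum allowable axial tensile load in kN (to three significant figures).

σ_allow = 766/3.7 = 207.0 MPa.
A = 117×17.0 = 1989 mm².
F_allow = σ_allow × A = 207.0×1989 = 411800 N.

F_allow = 412 kN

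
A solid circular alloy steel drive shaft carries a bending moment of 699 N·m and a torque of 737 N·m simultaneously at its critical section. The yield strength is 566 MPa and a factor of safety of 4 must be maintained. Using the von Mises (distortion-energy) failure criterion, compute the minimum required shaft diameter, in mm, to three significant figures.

σ_allow = σ_y/n = 566/4 = 141.5 MPa.
For a solid shaft σ_b = 32M/(πd³) and τ = 16T/(πd³), so the von Mises stress is σ' = (16/πd³)·√(4M²+3T²).
√(4M²+3T²) = √(4×(699000)² + 3×(737000)²) = 1.893×10^6 N·mm.
d³ = 16×1.893×10^6/(π×141.5) = 68140 mm³.
d = 40.84 mm.

d = 40.8 mm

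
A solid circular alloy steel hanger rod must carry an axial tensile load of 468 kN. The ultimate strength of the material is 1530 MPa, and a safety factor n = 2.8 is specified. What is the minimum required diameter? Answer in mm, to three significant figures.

Allowable stress σ_allow = 1530/2.8 = 546.4 MPa.
Required area A = F/σ_allow = 468000/546.4 = 856.5 mm².
A = πd²/4 → d = √(4A/π) = 33.02 mm.

d = 33.0 mm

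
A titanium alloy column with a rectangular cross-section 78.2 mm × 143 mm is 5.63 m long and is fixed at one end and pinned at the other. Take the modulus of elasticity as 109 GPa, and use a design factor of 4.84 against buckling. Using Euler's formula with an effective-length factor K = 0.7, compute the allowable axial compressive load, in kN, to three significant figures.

Buckling occurs about the weak axis: I_min = h·b³/12 = 143×78.2³/12 = 5.699×10^6 mm⁴ (b = 78.2 mm is the smaller dimension).
Effective length L_e = KL = 0.7×5.63 m = 3941 mm.
Euler critical load P_cr = π²EI/L_e² = π²×109000×5.699×10^6/3941² = 394700 N.
P_allow = P_cr/n = 394700/4.84 = 81550 N.

P_allow = 81.6 kN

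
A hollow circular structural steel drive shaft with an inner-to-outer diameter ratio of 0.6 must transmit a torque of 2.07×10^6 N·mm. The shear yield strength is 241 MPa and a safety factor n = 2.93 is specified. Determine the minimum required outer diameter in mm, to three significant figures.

τ_allow = 241/2.93 = 82.25 MPa.
For a hollow shaft τ = 16T/[πd_o³(1−k⁴)] with k = 0.6, so 1−k⁴ = 0.8704.
d_o³ = 16T/[π τ_allow (1−k⁴)] = 16×2070000/(π×82.25×0.8704) = 147300 mm³.
d_o = 52.81 mm.

d_o = 52.8 mm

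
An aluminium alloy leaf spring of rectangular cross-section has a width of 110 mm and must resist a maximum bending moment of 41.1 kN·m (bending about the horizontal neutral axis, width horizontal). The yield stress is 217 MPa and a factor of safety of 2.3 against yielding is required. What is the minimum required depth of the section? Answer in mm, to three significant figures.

σ_allow = 217/2.3 = 94.35 MPa.
For a rectangular section σ = 6M/(bh²), so h² = 6M/(b σ_allow) = 6×4.1100×10^7/(110×94.35) = 23760 mm².
h = 154.1 mm.

h = 154 mm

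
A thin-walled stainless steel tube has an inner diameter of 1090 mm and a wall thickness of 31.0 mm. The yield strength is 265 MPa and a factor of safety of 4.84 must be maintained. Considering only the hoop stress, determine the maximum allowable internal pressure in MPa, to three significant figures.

σ_allow = 265/4.84 = 54.75 MPa.
σ_h = pD/(2t) → p_allow = 2σ_allow t/D = 2×54.75×31.0/1090 = 3.114 MPa.

p_allow = 3.11 MPa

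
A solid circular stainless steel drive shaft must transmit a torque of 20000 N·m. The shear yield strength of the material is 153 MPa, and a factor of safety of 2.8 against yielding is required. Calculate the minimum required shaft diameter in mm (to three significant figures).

d = 123 mm

Allowable shear stress τ_allow = 153/2.8 = 54.64 MPa.
For a solid shaft τ = 16T/(πd³), so d³ = 16T/(π τ_allow) = 16×2.0000×10^7/(π×54.64) = 1.864×10^6 mm³.
d = (1.864×10^6)^(1/3) = 123.1 mm.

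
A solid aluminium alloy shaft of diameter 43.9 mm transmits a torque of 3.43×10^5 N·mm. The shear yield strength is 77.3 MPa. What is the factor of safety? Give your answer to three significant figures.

τ = 16T/(πd³) = 16×343000/(π×43.9³) = 20.65 MPa.
n = τ_limit/τ = 77.3/20.65 = 3.744.

n = 3.74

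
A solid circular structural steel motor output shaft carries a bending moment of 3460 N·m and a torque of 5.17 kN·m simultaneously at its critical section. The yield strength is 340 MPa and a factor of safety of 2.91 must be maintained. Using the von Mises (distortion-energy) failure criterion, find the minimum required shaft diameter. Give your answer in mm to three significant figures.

d = 79.0 mm

σ_allow = σ_y/n = 340/2.91 = 116.8 MPa.
For a solid shaft σ_b = 32M/(πd³) and τ = 16T/(πd³), so the von Mises stress is σ' = (16/πd³)·√(4M²+3T²).
√(4M²+3T²) = √(4×(3.460×10^6)² + 3×(5.170×10^6)²) = 1.132×10^7 N·mm.
d³ = 16×1.132×10^7/(π×116.8) = 493300 mm³.
d = 79.01 mm.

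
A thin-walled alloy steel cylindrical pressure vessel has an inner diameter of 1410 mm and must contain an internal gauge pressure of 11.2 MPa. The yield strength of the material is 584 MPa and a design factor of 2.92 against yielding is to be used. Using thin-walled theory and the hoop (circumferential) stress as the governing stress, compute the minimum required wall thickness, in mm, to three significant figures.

σ_allow = 584/2.92 = 200.0 MPa.
Hoop stress σ_h = pD/(2t), so t = pD/(2σ_allow) = 11.2×1410/(2×200.0) = 39.48 mm.

t = 39.5 mm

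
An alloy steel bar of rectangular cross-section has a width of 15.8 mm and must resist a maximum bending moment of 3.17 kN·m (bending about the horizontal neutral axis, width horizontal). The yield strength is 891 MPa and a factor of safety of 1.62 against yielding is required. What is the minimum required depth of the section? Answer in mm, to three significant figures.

σ_allow = 891/1.62 = 550.0 MPa.
For a rectangular section σ = 6M/(bh²), so h² = 6M/(b σ_allow) = 6×3170000/(15.8×550.0) = 2189 mm².
h = 46.78 mm.

h = 46.8 mm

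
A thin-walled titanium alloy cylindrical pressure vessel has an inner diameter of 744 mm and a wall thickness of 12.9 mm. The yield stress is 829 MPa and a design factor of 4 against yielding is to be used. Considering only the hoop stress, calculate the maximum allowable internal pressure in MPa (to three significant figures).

σ_allow = 829/4 = 207.2 MPa.
σ_h = pD/(2t) → p_allow = 2σ_allow t/D = 2×207.2×12.9/744 = 7.187 MPa.

p_allow = 7.19 MPa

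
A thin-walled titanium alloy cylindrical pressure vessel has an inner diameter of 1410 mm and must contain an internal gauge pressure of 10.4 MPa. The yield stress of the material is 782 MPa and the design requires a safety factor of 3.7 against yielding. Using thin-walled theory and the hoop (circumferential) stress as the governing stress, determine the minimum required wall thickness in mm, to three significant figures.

t = 34.7 mm

σ_allow = 782/3.7 = 211.4 MPa.
Hoop stress σ_h = pD/(2t), so t = pD/(2σ_allow) = 10.4×1410/(2×211.4) = 34.69 mm.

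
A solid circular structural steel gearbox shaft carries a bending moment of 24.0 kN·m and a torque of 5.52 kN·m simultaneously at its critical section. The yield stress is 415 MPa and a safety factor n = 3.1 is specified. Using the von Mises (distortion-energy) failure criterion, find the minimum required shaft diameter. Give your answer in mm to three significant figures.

d = 123 mm

σ_allow = σ_y/n = 415/3.1 = 133.9 MPa.
For a solid shaft σ_b = 32M/(πd³) and τ = 16T/(πd³), so the von Mises stress is σ' = (16/πd³)·√(4M²+3T²).
√(4M²+3T²) = √(4×(2.400×10^7)² + 3×(5.520×10^6)²) = 4.894×10^7 N·mm.
d³ = 16×4.894×10^7/(π×133.9) = 1.862×10^6 mm³.
d = 123.0 mm.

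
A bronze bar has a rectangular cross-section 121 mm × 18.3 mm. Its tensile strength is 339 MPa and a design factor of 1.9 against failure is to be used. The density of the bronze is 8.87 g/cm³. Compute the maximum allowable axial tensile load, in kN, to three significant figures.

σ_allow = 339/1.9 = 178.4 MPa.
A = 121×18.3 = 2214 mm².
F_allow = σ_allow × A = 178.4×2214 = 395100 N.

F_allow = 395 kN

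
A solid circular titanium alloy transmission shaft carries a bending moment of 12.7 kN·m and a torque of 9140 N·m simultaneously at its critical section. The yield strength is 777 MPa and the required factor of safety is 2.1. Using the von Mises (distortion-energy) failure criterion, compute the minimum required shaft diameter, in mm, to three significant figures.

σ_allow = σ_y/n = 777/2.1 = 370.0 MPa.
For a solid shaft σ_b = 32M/(πd³) and τ = 16T/(πd³), so the von Mises stress is σ' = (16/πd³)·√(4M²+3T²).
√(4M²+3T²) = √(4×(1.270×10^7)² + 3×(9.140×10^6)²) = 2.993×10^7 N·mm.
d³ = 16×2.993×10^7/(π×370.0) = 412000 mm³.
d = 74.41 mm.

d = 74.4 mm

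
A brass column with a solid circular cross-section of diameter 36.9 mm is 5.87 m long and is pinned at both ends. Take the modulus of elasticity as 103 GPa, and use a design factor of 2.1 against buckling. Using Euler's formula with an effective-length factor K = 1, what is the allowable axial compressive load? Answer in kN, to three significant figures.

I = πd⁴/64 = π×36.9⁴/64 = 91010 mm⁴.
Effective length L_e = KL = 1×5.87 m = 5870 mm.
Euler critical load P_cr = π²EI/L_e² = π²×103000×91010/5870² = 2685 N.
P_allow = P_cr/n = 2685/2.1 = 1279 N.

P_allow = 1.28 kN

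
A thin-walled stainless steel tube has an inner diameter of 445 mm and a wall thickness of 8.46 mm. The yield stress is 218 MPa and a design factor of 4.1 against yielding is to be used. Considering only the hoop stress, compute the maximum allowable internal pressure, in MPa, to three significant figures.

p_allow = 2.02 MPa

σ_allow = 218/4.1 = 53.17 MPa.
σ_h = pD/(2t) → p_allow = 2σ_allow t/D = 2×53.17×8.46/445 = 2.022 MPa.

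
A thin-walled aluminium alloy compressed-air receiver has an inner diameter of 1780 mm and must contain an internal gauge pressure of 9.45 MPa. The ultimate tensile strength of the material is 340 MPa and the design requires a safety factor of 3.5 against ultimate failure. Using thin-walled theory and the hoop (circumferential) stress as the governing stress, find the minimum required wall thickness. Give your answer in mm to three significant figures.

t = 86.6 mm

σ_allow = 340/3.5 = 97.14 MPa.
Hoop stress σ_h = pD/(2t), so t = pD/(2σ_allow) = 9.45×1780/(2×97.14) = 86.58 mm.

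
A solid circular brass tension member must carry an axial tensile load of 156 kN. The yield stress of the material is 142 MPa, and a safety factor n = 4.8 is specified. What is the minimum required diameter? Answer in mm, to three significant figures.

Allowable stress σ_allow = 142/4.8 = 29.58 MPa.
Required area A = F/σ_allow = 156000/29.58 = 5273 mm².
A = πd²/4 → d = √(4A/π) = 81.94 mm.

d = 81.9 mm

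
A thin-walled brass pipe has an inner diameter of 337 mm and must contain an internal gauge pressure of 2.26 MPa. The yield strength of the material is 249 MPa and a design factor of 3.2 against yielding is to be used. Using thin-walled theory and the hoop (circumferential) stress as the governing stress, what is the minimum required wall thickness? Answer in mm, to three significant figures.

σ_allow = 249/3.2 = 77.81 MPa.
Hoop stress σ_h = pD/(2t), so t = pD/(2σ_allow) = 2.26×337/(2×77.81) = 4.894 mm.

t = 4.89 mm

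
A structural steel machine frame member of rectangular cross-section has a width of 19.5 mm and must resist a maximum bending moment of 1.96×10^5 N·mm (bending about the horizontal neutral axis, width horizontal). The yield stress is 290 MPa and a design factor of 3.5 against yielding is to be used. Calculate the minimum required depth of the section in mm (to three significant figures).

σ_allow = 290/3.5 = 82.86 MPa.
For a rectangular section σ = 6M/(bh²), so h² = 6M/(b σ_allow) = 6×196000/(19.5×82.86) = 727.9 mm².
h = 26.98 mm.

h = 27.0 mm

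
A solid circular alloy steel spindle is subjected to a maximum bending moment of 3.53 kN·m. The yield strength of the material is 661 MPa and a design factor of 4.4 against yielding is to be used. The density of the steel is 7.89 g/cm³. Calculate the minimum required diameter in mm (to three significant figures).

d = 62.1 mm

σ_allow = 661/4.4 = 150.2 MPa.
For a solid circular section σ = 32M/(πd³), so d³ = 32M/(π σ_allow) = 32×3530000/(π×150.2) = 239300 mm³.
d = 62.09 mm.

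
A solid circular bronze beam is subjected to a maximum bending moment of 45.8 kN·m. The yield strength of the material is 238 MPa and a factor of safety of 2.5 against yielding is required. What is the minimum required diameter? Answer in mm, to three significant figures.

d = 170 mm

σ_allow = 238/2.5 = 95.20 MPa.
For a solid circular section σ = 32M/(πd³), so d³ = 32M/(π σ_allow) = 32×4.5800×10^7/(π×95.20) = 4.900×10^6 mm³.
d = 169.9 mm.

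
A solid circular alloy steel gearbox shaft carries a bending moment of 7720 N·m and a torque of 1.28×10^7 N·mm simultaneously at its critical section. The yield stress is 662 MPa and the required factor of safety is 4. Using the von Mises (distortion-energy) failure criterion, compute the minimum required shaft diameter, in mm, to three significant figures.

σ_allow = σ_y/n = 662/4 = 165.5 MPa.
For a solid shaft σ_b = 32M/(πd³) and τ = 16T/(πd³), so the von Mises stress is σ' = (16/πd³)·√(4M²+3T²).
√(4M²+3T²) = √(4×(7.720×10^6)² + 3×(1.280×10^7)²) = 2.702×10^7 N·mm.
d³ = 16×2.702×10^7/(π×165.5) = 831400 mm³.
d = 94.03 mm.

d = 94.0 mm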